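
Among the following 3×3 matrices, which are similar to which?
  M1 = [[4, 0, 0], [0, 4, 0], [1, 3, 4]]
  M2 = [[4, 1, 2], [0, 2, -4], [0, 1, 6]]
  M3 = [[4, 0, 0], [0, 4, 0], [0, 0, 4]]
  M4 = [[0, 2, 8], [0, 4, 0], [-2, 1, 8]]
2 classes: {M1, M2, M4}, {M3}

Characteristic polynomials: χ_{M1} = (x - 4)^3, χ_{M2} = (x - 4)^3, χ_{M3} = (x - 4)^3, χ_{M4} = (x - 4)^3.

{M1, M2, M4}: invariant factors x - 4, (x - 4)^2.

{M3}: invariant factors x - 4, x - 4, x - 4.

Matrices are similar if and only if their invariant-factor lists agree; the partition into similarity classes is {M1, M2, M4}, {M3}.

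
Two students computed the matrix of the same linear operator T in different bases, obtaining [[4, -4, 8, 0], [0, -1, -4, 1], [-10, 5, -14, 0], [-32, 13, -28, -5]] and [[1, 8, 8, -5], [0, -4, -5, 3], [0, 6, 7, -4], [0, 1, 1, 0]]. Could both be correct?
No.

trace(A) = -16 but trace(B) = 4. The trace is a similarity invariant, so A and B are not similar.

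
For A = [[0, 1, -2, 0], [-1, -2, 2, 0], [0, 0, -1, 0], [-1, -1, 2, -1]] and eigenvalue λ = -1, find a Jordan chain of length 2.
We seek v_1 ∈ ker((A + I)^2) \ ker(A + I), then set v_{i+1} = (A + I) v_i.

One such chain is v_1 = [[0, -1, -1, -1]]^T, v_2 = [[1, -1, 0, -1]]^T. Check: (A + I) v_2 = [[0, 0, 0, 0]]^T = 0.

v_1 = [[0, -1, -1, -1]]^T, v_2 = [[1, -1, 0, -1]]^T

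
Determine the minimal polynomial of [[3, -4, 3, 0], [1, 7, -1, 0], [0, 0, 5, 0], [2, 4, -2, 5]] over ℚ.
m_A(x) = (x - 5)^3

The characteristic polynomial factors as (x - 5)^4. The minimal polynomial is ∏(x - λ)^{k_λ} where k_λ is the size of the largest Jordan block at λ.

For λ = 5: rank(A - 5I) = 2, and the largest Jordan block has size 3 (the smallest k with rank((A - 5I)^k) = rank((A - 5I)^(k+1))).

So m_A(x) = (x - 5)^3.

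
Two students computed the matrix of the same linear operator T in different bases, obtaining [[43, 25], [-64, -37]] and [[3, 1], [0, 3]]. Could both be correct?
Two matrices over a field are similar if and only if they have the same invariant factors.

Both A and B have characteristic polynomial (x - 3)^2 and minimal polynomial (x - 3)^2. Computing further, both have invariant factors (x - 3)^2. Hence A and B are similar.

Yes.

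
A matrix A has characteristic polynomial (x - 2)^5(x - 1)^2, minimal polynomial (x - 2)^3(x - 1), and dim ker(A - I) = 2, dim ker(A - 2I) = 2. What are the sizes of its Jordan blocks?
λ = 1: algebraic multiplicity 2 (exponent in χ_A), largest block size 1 (exponent in m_A), 2 blocks (geometric multiplicity). These force block sizes [1, 1].
λ = 2: algebraic multiplicity 5 (exponent in χ_A), largest block size 3 (exponent in m_A), 2 blocks (geometric multiplicity). These force block sizes [3, 2].

Jordan blocks: (1, 1), (1, 1), (2, 3), (2, 2)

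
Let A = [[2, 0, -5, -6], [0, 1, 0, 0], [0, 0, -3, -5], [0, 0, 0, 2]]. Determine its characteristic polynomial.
χ_A(x) = (x - 2)^2(x - 1)(x + 3)

xI - A = [[x - 2, 0, 5, 6], [0, x - 1, 0, 0], [0, 0, x + 3, 5], [0, 0, 0, x - 2]].

Expanding det(xI - A) along the first row:
det(xI - A) = + (x - 2)·det([[x - 1, 0, 0], [0, x + 3, 5], [0, 0, x - 2]]) - (0)·det([[0, 0, 0], [0, x + 3, 5], [0, 0, x - 2]]) + (5)·det([[0, x - 1, 0], [0, 0, 5], [0, 0, x - 2]]) - (6)·det([[0, x - 1, 0], [0, 0, x + 3], [0, 0, 0]]).

Evaluating gives χ_A(x) = x^4 - 2x^3 - 7x^2 + 20x - 12 = (x - 2)^2(x - 1)(x + 3).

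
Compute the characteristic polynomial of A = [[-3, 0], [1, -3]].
χ_A(x) = (x + 3)^2

xI - A = [[x + 3, 0], [-1, x + 3]].

Expanding det(xI - A) along the first row:
det(xI - A) = + (x + 3)·det([[x + 3]]) - (0)·det([[-1]]).

Evaluating gives χ_A(x) = x^2 + 6x + 9 = (x + 3)^2.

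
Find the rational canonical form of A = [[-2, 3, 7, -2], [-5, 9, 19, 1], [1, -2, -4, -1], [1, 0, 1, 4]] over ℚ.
The invariant factors of A (the non-unit diagonal entries of the Smith normal form of xI - A over ℚ[x]) are x - 3, x(x - 3)(x - 1), each dividing the next. The characteristic polynomial is their product, x(x - 3)^2(x - 1).

The rational canonical form is the block-diagonal matrix of companion matrices C(f_i):
R = [[3, 0, 0, 0], [0, 0, 0, 0], [0, 1, 0, -3], [0, 0, 1, 4]].

R = [[3, 0, 0, 0], [0, 0, 0, 0], [0, 1, 0, -3], [0, 0, 1, 4]]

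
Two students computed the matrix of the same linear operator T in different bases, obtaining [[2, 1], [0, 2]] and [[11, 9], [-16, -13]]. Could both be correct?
trace(A) = 4 but trace(B) = -2. The trace is a similarity invariant, so A and B are not similar.

No.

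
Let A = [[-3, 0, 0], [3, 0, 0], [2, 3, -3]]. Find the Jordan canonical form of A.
J = [[-3, 1, 0], [0, -3, 0], [0, 0, 0]]

The characteristic polynomial is det(xI - A) = x(x + 3)^2, so the eigenvalues are -3 (algebraic multiplicity 2), 0 (algebraic multiplicity 1).

For λ = -3: rank(A + 3I) = 2, rank((A + 3I)^2) = 1. The eigenspace has dimension 3 - 2 = 1, so there is 1 Jordan block; the rank sequence gives block sizes [2].

For λ = 0: algebraic multiplicity 1 gives one 1×1 block.

Assembling the blocks gives the Jordan form J above.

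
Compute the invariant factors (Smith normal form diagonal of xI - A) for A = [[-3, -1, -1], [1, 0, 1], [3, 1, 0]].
(x + 1)^3

The Jordan structure of A has elementary divisors (x + 1)^3. Arranging the block sizes at each eigenvalue in decreasing order and taking row products gives the invariant factors.

Invariant factors (smallest first, each dividing the next): (x + 1)^3.

Check: the last factor (x + 1)^3 is the minimal polynomial, and the product (x + 1)^3 is the characteristic polynomial.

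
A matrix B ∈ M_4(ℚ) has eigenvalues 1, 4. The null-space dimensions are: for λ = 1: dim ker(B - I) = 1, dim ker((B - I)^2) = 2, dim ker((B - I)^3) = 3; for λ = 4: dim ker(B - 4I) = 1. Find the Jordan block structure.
λ = 1: successive nullity increments [1, 1, 1] count blocks of size ≥ k; block sizes are [3].
λ = 4: successive nullity increments [1] count blocks of size ≥ k; block sizes are [1].

Jordan blocks: (1, 3), (4, 1)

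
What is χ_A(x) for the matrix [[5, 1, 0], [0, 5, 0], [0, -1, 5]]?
χ_A(x) = (x - 5)^3

xI - A = [[x - 5, -1, 0], [0, x - 5, 0], [0, 1, x - 5]].

Expanding det(xI - A) along the first row:
det(xI - A) = + (x - 5)·det([[x - 5, 0], [1, x - 5]]) - (-1)·det([[0, 0], [0, x - 5]]) + (0)·det([[0, x - 5], [0, 1]]).

Evaluating gives χ_A(x) = x^3 - 15x^2 + 75x - 125 = (x - 5)^3.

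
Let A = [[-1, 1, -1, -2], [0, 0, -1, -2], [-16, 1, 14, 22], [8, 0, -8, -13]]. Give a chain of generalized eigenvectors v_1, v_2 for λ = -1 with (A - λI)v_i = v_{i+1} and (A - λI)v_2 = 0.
We seek v_1 ∈ ker((A + I)^2) \ ker(A + I), then set v_{i+1} = (A + I) v_i.

One such chain is v_1 = [[2, 5, -4, 4]]^T, v_2 = [[1, 1, 1, 0]]^T. Check: (A + I) v_2 = [[0, 0, 0, 0]]^T = 0.

v_1 = [[2, 5, -4, 4]]^T, v_2 = [[1, 1, 1, 0]]^T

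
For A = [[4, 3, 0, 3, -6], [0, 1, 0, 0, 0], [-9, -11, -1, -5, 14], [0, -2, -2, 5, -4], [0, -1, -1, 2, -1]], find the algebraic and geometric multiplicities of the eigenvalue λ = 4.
The characteristic polynomial is (x - 4)(x - 1)^4, so the factor x - 4 appears with exponent 1: the algebraic multiplicity is 1.

rank(A - 4I) = 4, so the eigenspace has dimension 5 - 4 = 1: the geometric multiplicity is 1.

algebraic multiplicity 1, geometric multiplicity 1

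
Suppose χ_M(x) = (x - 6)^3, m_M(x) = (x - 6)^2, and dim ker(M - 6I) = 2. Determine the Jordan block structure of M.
Jordan blocks: (6, 2), (6, 1)

λ = 6: algebraic multiplicity 3 (exponent in χ_M), largest block size 2 (exponent in m_M), 2 blocks (geometric multiplicity). These force block sizes [2, 1].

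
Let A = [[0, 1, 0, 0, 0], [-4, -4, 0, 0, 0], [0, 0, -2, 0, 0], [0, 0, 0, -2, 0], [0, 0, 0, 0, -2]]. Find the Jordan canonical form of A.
The characteristic polynomial is det(xI - A) = (x + 2)^5, so the eigenvalues are -2 (algebraic multiplicity 5).

For λ = -2: rank(A + 2I) = 1, rank((A + 2I)^2) = 0. The eigenspace has dimension 5 - 1 = 4, so there are 4 Jordan blocks; the rank sequence gives block sizes [2, 1, 1, 1].

Assembling the blocks gives the Jordan form J above.

J = [[-2, 1, 0, 0, 0], [0, -2, 0, 0, 0], [0, 0, -2, 0, 0], [0, 0, 0, -2, 0], [0, 0, 0, 0, -2]]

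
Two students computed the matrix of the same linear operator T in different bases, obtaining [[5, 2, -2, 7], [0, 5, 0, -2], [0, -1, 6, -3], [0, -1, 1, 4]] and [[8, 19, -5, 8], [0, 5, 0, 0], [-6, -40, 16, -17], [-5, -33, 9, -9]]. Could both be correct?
Two matrices over a field are similar if and only if they have the same invariant factors.

Both A and B have characteristic polynomial (x - 5)^4 and minimal polynomial (x - 5)^3. Computing further, both have invariant factors x - 5, (x - 5)^3. Hence A and B are similar.

Yes.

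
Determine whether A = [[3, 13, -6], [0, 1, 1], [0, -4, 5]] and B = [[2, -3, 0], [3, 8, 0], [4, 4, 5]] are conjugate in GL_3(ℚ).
No.

trace(A) = 9 but trace(B) = 15. The trace is a similarity invariant, so A and B are not similar.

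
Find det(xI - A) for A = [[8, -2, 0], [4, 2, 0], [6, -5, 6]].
χ_A(x) = (x - 6)^2(x - 4)

xI - A = [[x - 8, 2, 0], [-4, x - 2, 0], [-6, 5, x - 6]].

Expanding det(xI - A) along the first row:
det(xI - A) = + (x - 8)·det([[x - 2, 0], [5, x - 6]]) - (2)·det([[-4, 0], [-6, x - 6]]) + (0)·det([[-4, x - 2], [-6, 5]]).

Evaluating gives χ_A(x) = x^3 - 16x^2 + 84x - 144 = (x - 6)^2(x - 4).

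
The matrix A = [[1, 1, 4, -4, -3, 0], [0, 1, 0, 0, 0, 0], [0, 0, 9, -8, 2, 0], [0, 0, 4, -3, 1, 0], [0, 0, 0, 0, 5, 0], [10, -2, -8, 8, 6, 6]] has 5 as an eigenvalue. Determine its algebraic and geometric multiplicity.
The characteristic polynomial is (x - 6)(x - 5)^2(x - 1)^3, so the factor x - 5 appears with exponent 2: the algebraic multiplicity is 2.

rank(A - 5I) = 5, so the eigenspace has dimension 6 - 5 = 1: the geometric multiplicity is 1.

Since 1 < 2, A is not diagonalizable.

algebraic multiplicity 2, geometric multiplicity 1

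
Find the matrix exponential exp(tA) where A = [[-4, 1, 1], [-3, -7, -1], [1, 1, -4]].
e^{tA} = [[(-t^2/2 + t + 1)*e^{-5*t}, t*e^{-5*t}, t*(t + 2)*e^{-5*t}/2], [t*(t - 3)*e^{-5*t}, (1 - 2*t)*e^{-5*t}, -t*(t + 1)*e^{-5*t}], [t*(2 - t)*e^{-5*t}/2, t*e^{-5*t}, (t^2/2 + t + 1)*e^{-5*t}]]

A has Jordan form J = [[-5, 1, 0], [0, -5, 1], [0, 0, -5]] with A = PJP^{-1}, so e^{tA} = P e^{tJ} P^{-1}.

For a Jordan block J_k(λ), e^{tJ_k(λ)} = e^{λt} · (I + tN + t^2 N^2/2! + ... + t^{k-1} N^{k-1}/(k-1)!) where N is the nilpotent superdiagonal part.

Assembling the blocks and conjugating back gives the entries of e^{tA} as shown above.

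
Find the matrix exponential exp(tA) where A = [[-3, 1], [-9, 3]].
e^{tA} = [[1 - 3*t, t], [-9*t, 3*t + 1]]

A has Jordan form J = [[0, 1], [0, 0]] with A = PJP^{-1}, so e^{tA} = P e^{tJ} P^{-1}.

For a Jordan block J_k(λ), e^{tJ_k(λ)} = e^{λt} · (I + tN + t^2 N^2/2! + ... + t^{k-1} N^{k-1}/(k-1)!) where N is the nilpotent superdiagonal part.

Assembling the blocks and conjugating back gives the entries of e^{tA} as shown above.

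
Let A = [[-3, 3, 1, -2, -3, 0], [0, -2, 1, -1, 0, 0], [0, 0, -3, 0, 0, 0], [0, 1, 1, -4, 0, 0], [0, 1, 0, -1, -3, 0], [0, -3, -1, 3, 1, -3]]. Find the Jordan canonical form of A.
The characteristic polynomial is det(xI - A) = (x + 3)^6, so the eigenvalues are -3 (algebraic multiplicity 6).

For λ = -3: rank(A + 3I) = 4, rank((A + 3I)^2) = 2, rank((A + 3I)^3) = 0. The eigenspace has dimension 6 - 4 = 2, so there are 2 Jordan blocks; the rank sequence gives block sizes [3, 3].

Assembling the blocks gives the Jordan form J above.

J = [[-3, 1, 0, 0, 0, 0], [0, -3, 1, 0, 0, 0], [0, 0, -3, 0, 0, 0], [0, 0, 0, -3, 1, 0], [0, 0, 0, 0, -3, 1], [0, 0, 0, 0, 0, -3]]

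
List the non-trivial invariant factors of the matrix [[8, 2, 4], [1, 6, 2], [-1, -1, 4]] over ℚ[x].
The Jordan structure of A has elementary divisors (x - 6)^3. Arranging the block sizes at each eigenvalue in decreasing order and taking row products gives the invariant factors.

Invariant factors (smallest first, each dividing the next): (x - 6)^3.

Check: the last factor (x - 6)^3 is the minimal polynomial, and the product (x - 6)^3 is the characteristic polynomial.

(x - 6)^3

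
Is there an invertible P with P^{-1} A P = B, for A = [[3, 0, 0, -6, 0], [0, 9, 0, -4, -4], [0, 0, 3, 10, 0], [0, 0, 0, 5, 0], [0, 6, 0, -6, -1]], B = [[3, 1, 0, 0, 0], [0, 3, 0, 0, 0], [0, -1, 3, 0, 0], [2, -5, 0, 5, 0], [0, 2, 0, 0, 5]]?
Both have characteristic polynomial (x - 5)^2(x - 3)^3, but the minimal polynomial of A is (x - 5)(x - 3) while the minimal polynomial of B is (x - 5)(x - 3)^2. The minimal polynomial is a similarity invariant, so A and B are not similar.

No.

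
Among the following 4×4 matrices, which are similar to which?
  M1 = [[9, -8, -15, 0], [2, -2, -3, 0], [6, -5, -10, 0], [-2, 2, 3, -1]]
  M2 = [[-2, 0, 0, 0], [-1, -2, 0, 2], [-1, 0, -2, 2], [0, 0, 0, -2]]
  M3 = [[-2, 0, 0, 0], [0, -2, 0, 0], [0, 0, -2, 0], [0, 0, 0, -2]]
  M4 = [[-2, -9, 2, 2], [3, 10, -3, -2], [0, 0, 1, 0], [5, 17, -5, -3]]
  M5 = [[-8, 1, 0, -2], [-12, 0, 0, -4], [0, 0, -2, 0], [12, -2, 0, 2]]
4 classes: {M1}, {M2, M5}, {M3}, {M4}

Characteristic polynomials: χ_{M1} = (x + 1)^4, χ_{M2} = (x + 2)^4, χ_{M3} = (x + 2)^4, χ_{M4} = (x - 3)(x - 1)^3, χ_{M5} = (x + 2)^4.

{M1}: invariant factors x + 1, (x + 1)^3.

{M2, M5}: invariant factors x + 2, x + 2, (x + 2)^2.

{M3}: invariant factors x + 2, x + 2, x + 2, x + 2.

{M4}: invariant factors (x - 3)(x - 1)^3.

Matrices are similar if and only if their invariant-factor lists agree; the partition into similarity classes is {M1}, {M2, M5}, {M3}, {M4}.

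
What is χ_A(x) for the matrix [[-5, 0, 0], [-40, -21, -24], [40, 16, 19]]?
xI - A = [[x + 5, 0, 0], [40, x + 21, 24], [-40, -16, x - 19]].

Expanding det(xI - A) along the first row:
det(xI - A) = + (x + 5)·det([[x + 21, 24], [-16, x - 19]]) - (0)·det([[40, 24], [-40, x - 19]]) + (0)·det([[40, x + 21], [-40, -16]]).

Evaluating gives χ_A(x) = x^3 + 7x^2 - 5x - 75 = (x - 3)(x + 5)^2.

χ_A(x) = (x - 3)(x + 5)^2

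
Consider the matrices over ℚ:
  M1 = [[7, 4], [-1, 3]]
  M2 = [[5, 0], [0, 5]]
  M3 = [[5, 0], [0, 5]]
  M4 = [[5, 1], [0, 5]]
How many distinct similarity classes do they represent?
Characteristic polynomials: χ_{M1} = (x - 5)^2, χ_{M2} = (x - 5)^2, χ_{M3} = (x - 5)^2, χ_{M4} = (x - 5)^2.

{M1, M4}: invariant factors (x - 5)^2.

{M2, M3}: invariant factors x - 5, x - 5.

Matrices are similar if and only if their invariant-factor lists agree; the partition into similarity classes is {M1, M4}, {M2, M3}.

2 classes: {M1, M4}, {M2, M3}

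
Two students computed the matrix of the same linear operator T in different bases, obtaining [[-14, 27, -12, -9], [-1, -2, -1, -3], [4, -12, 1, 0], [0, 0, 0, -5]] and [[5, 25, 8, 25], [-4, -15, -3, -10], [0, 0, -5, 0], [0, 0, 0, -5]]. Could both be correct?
Yes.

Two matrices over a field are similar if and only if they have the same invariant factors.

Both A and B have characteristic polynomial (x + 5)^4 and minimal polynomial (x + 5)^3. Computing further, both have invariant factors x + 5, (x + 5)^3. Hence A and B are similar.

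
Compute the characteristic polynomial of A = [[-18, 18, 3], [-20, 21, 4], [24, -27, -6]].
χ_A(x) = x^2(x + 3)

xI - A = [[x + 18, -18, -3], [20, x - 21, -4], [-24, 27, x + 6]].

Expanding det(xI - A) along the first row:
det(xI - A) = + (x + 18)·det([[x - 21, -4], [27, x + 6]]) - (-18)·det([[20, -4], [-24, x + 6]]) + (-3)·det([[20, x - 21], [-24, 27]]).

Evaluating gives χ_A(x) = x^3 + 3x^2 = x^2(x + 3).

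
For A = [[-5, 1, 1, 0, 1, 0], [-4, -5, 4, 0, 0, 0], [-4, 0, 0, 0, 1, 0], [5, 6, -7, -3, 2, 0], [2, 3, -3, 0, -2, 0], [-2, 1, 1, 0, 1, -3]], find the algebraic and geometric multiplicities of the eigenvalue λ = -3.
The characteristic polynomial is (x + 3)^6, so the factor x + 3 appears with exponent 6: the algebraic multiplicity is 6.

rank(A + 3I) = 3, so the eigenspace has dimension 6 - 3 = 3: the geometric multiplicity is 3.

Since 3 < 6, A is not diagonalizable.

algebraic multiplicity 6, geometric multiplicity 3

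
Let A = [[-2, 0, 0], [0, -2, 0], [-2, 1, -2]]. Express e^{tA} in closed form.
e^{tA} = [[e^{-2*t}, 0, 0], [0, e^{-2*t}, 0], [-2*t*e^{-2*t}, t*e^{-2*t}, e^{-2*t}]]

A has Jordan form J = [[-2, 1, 0], [0, -2, 0], [0, 0, -2]] with A = PJP^{-1}, so e^{tA} = P e^{tJ} P^{-1}.

For a Jordan block J_k(λ), e^{tJ_k(λ)} = e^{λt} · (I + tN + t^2 N^2/2! + ... + t^{k-1} N^{k-1}/(k-1)!) where N is the nilpotent superdiagonal part.

Assembling the blocks and conjugating back gives the entries of e^{tA} as shown above.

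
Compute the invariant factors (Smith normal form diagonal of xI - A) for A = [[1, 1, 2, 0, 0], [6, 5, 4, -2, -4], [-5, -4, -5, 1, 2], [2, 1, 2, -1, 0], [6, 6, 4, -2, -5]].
x + 1, (x + 1)^2, (x + 1)^2

The Jordan structure of A has elementary divisors (x + 1)^2, (x + 1)^2, (x + 1). Arranging the block sizes at each eigenvalue in decreasing order and taking row products gives the invariant factors.

Invariant factors (smallest first, each dividing the next): x + 1, (x + 1)^2, (x + 1)^2.

Check: the last factor (x + 1)^2 is the minimal polynomial, and the product (x + 1)^5 is the characteristic polynomial.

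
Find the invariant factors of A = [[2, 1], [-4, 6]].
The Jordan structure of A has elementary divisors (x - 4)^2. Arranging the block sizes at each eigenvalue in decreasing order and taking row products gives the invariant factors.

Invariant factors (smallest first, each dividing the next): (x - 4)^2.

Check: the last factor (x - 4)^2 is the minimal polynomial, and the product (x - 4)^2 is the characteristic polynomial.

(x - 4)^2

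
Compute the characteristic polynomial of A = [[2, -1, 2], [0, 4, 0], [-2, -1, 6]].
xI - A = [[x - 2, 1, -2], [0, x - 4, 0], [2, 1, x - 6]].

Expanding det(xI - A) along the first row:
det(xI - A) = + (x - 2)·det([[x - 4, 0], [1, x - 6]]) - (1)·det([[0, 0], [2, x - 6]]) + (-2)·det([[0, x - 4], [2, 1]]).

Evaluating gives χ_A(x) = x^3 - 12x^2 + 48x - 64 = (x - 4)^3.

χ_A(x) = (x - 4)^3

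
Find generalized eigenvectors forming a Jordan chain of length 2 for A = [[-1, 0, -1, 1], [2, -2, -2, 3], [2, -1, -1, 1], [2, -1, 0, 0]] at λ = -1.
v_1 = [[1, 3, 0, 1]]^T, v_2 = [[1, 2, 0, 0]]^T

We seek v_1 ∈ ker((A + I)^2) \ ker(A + I), then set v_{i+1} = (A + I) v_i.

One such chain is v_1 = [[1, 3, 0, 1]]^T, v_2 = [[1, 2, 0, 0]]^T. Check: (A + I) v_2 = [[0, 0, 0, 0]]^T = 0.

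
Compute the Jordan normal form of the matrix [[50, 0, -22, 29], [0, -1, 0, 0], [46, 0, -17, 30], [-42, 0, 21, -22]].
The characteristic polynomial is det(xI - A) = (x - 6)^2(x + 1)^2, so the eigenvalues are -1 (algebraic multiplicity 2), 6 (algebraic multiplicity 2).

For λ = -1: rank(A + I) = 2. The eigenspace has dimension 4 - 2 = 2, so there are 2 Jordan blocks; the rank sequence gives block sizes [1, 1].

For λ = 6: rank(A - 6I) = 3, rank((A - 6I)^2) = 2. The eigenspace has dimension 4 - 3 = 1, so there is 1 Jordan block; the rank sequence gives block sizes [2].

Assembling the blocks gives the Jordan form J above.

J = [[-1, 0, 0, 0], [0, -1, 0, 0], [0, 0, 6, 1], [0, 0, 0, 6]]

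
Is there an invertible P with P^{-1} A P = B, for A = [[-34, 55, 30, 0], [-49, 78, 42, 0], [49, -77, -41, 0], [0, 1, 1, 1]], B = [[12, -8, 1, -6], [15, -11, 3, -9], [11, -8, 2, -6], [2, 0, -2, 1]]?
Two matrices over a field are similar if and only if they have the same invariant factors.

Both A and B have characteristic polynomial (x - 1)^4 and minimal polynomial (x - 1)^2. Computing further, both have invariant factors (x - 1)^2, (x - 1)^2. Hence A and B are similar.

Yes.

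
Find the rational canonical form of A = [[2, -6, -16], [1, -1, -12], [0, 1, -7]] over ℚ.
The invariant factors of A (the non-unit diagonal entries of the Smith normal form of xI - A over ℚ[x]) are (x + 5)(x^2 + x + 4), each dividing the next. The characteristic polynomial is their product, (x + 5)(x^2 + x + 4).

The rational canonical form is the block-diagonal matrix of companion matrices C(f_i):
R = [[0, 0, -20], [1, 0, -9], [0, 1, -6]].

Note the characteristic polynomial does not split into linear factors over ℚ, so A has no Jordan form over ℚ; the rational canonical form exists over any field.

R = [[0, 0, -20], [1, 0, -9], [0, 1, -6]]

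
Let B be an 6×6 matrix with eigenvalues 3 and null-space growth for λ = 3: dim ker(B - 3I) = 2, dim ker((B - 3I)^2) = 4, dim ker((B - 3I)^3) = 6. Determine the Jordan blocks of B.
λ = 3: successive nullity increments [2, 2, 2] count blocks of size ≥ k; block sizes are [3, 3].

Jordan blocks: (3, 3), (3, 3)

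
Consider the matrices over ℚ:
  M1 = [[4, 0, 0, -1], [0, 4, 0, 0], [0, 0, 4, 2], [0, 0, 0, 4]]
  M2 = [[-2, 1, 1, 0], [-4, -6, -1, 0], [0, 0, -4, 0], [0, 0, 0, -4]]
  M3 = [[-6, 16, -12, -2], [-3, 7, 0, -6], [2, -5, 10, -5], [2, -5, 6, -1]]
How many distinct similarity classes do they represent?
3 classes: {M1}, {M2}, {M3}

Characteristic polynomials: χ_{M1} = (x - 4)^4, χ_{M2} = (x + 4)^4, χ_{M3} = (x - 4)^2(x - 1)^2.

{M1}: invariant factors x - 4, x - 4, (x - 4)^2.

{M2}: invariant factors x + 4, (x + 4)^3.

{M3}: invariant factors x - 4, (x - 4)(x - 1)^2.

Matrices are similar if and only if their invariant-factor lists agree; the partition into similarity classes is {M1}, {M2}, {M3}.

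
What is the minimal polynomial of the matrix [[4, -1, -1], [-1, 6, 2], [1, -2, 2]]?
m_A(x) = (x - 4)^3

The characteristic polynomial factors as (x - 4)^3. The minimal polynomial is ∏(x - λ)^{k_λ} where k_λ is the size of the largest Jordan block at λ.

For λ = 4: rank(A - 4I) = 2, and the largest Jordan block has size 3 (the smallest k with rank((A - 4I)^k) = rank((A - 4I)^(k+1))).

So m_A(x) = (x - 4)^3.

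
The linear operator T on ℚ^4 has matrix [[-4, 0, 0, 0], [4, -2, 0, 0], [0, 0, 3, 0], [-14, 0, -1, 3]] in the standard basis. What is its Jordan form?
J = [[-4, 0, 0, 0], [0, -2, 0, 0], [0, 0, 3, 1], [0, 0, 0, 3]]

The characteristic polynomial is det(xI - A) = (x - 3)^2(x + 2)(x + 4), so the eigenvalues are -4 (algebraic multiplicity 1), -2 (algebraic multiplicity 1), 3 (algebraic multiplicity 2).

For λ = -4: algebraic multiplicity 1 gives one 1×1 block.

For λ = -2: algebraic multiplicity 1 gives one 1×1 block.

For λ = 3: rank(A - 3I) = 3, rank((A - 3I)^2) = 2. The eigenspace has dimension 4 - 3 = 1, so there is 1 Jordan block; the rank sequence gives block sizes [2].

Assembling the blocks gives the Jordan form J above.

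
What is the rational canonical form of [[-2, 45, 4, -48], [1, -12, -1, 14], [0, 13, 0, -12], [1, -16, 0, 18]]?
R = [[0, 0, 0, -16], [1, 0, 0, 16], [0, 1, 0, -12], [0, 0, 1, 4]]

The invariant factors of A (the non-unit diagonal entries of the Smith normal form of xI - A over ℚ[x]) are (x^2 - 2x + 4)^2, each dividing the next. The characteristic polynomial is their product, (x^2 - 2x + 4)^2.

The rational canonical form is the block-diagonal matrix of companion matrices C(f_i):
R = [[0, 0, 0, -16], [1, 0, 0, 16], [0, 1, 0, -12], [0, 0, 1, 4]].

Note the characteristic polynomial does not split into linear factors over ℚ, so A has no Jordan form over ℚ; the rational canonical form exists over any field.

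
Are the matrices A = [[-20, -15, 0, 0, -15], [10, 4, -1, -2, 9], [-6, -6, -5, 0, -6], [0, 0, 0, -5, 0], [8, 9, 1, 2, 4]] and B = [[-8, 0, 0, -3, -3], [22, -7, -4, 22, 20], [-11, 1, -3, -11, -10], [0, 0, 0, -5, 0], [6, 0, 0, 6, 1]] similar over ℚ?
Two matrices over a field are similar if and only if they have the same invariant factors.

Both A and B have characteristic polynomial (x + 2)(x + 5)^4 and minimal polynomial (x + 2)(x + 5)^2. Computing further, both have invariant factors x + 5, x + 5, (x + 2)(x + 5)^2. Hence A and B are similar.

Yes.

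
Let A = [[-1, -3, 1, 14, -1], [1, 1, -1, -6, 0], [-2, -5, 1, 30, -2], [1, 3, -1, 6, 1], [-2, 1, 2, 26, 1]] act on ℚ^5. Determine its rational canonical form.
R = [[0, 0, 0, 0, 20], [1, 0, 0, 0, -49], [0, 1, 0, 0, 44], [0, 0, 1, 0, -22], [0, 0, 0, 1, 8]]

The invariant factors of A (the non-unit diagonal entries of the Smith normal form of xI - A over ℚ[x]) are (x - 5)(x - 1)^2(x^2 - x + 4), each dividing the next. The characteristic polynomial is their product, (x - 5)(x - 1)^2(x^2 - x + 4).

The rational canonical form is the block-diagonal matrix of companion matrices C(f_i):
R = [[0, 0, 0, 0, 20], [1, 0, 0, 0, -49], [0, 1, 0, 0, 44], [0, 0, 1, 0, -22], [0, 0, 0, 1, 8]].

Note the characteristic polynomial does not split into linear factors over ℚ, so A has no Jordan form over ℚ; the rational canonical form exists over any field.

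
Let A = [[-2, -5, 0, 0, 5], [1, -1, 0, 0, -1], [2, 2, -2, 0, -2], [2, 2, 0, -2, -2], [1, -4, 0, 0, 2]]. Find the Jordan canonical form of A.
The characteristic polynomial is det(xI - A) = (x - 3)(x + 2)^4, so the eigenvalues are -2 (algebraic multiplicity 4), 3 (algebraic multiplicity 1).

For λ = -2: rank(A + 2I) = 2, rank((A + 2I)^2) = 1. The eigenspace has dimension 5 - 2 = 3, so there are 3 Jordan blocks; the rank sequence gives block sizes [2, 1, 1].

For λ = 3: algebraic multiplicity 1 gives one 1×1 block.

Assembling the blocks gives the Jordan form J above.

J = [[-2, 1, 0, 0, 0], [0, -2, 0, 0, 0], [0, 0, -2, 0, 0], [0, 0, 0, -2, 0], [0, 0, 0, 0, 3]]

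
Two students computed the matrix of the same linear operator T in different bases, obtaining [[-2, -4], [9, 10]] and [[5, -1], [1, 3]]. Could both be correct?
Two matrices over a field are similar if and only if they have the same invariant factors.

Both A and B have characteristic polynomial (x - 4)^2 and minimal polynomial (x - 4)^2. Computing further, both have invariant factors (x - 4)^2. Hence A and B are similar.

Yes.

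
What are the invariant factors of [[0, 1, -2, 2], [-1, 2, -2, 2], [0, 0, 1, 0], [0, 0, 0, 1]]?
x - 1, x - 1, (x - 1)^2

The Jordan structure of A has elementary divisors (x - 1)^2, (x - 1), (x - 1). Arranging the block sizes at each eigenvalue in decreasing order and taking row products gives the invariant factors.

Invariant factors (smallest first, each dividing the next): x - 1, x - 1, (x - 1)^2.

Check: the last factor (x - 1)^2 is the minimal polynomial, and the product (x - 1)^4 is the characteristic polynomial.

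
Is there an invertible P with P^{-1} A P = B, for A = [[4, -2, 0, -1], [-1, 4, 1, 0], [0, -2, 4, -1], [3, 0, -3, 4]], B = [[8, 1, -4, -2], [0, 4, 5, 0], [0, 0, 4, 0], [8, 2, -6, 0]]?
Two matrices over a field are similar if and only if they have the same invariant factors.

Both A and B have characteristic polynomial (x - 4)^4 and minimal polynomial (x - 4)^3. Computing further, both have invariant factors x - 4, (x - 4)^3. Hence A and B are similar.

Yes.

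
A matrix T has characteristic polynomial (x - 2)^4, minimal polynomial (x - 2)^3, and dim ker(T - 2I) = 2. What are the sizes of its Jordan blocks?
Jordan blocks: (2, 3), (2, 1)

λ = 2: algebraic multiplicity 4 (exponent in χ_T), largest block size 3 (exponent in m_T), 2 blocks (geometric multiplicity). These force block sizes [3, 1].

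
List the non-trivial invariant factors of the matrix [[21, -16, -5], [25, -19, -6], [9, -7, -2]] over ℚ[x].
x^3

The Jordan structure of A has elementary divisors x^3. Arranging the block sizes at each eigenvalue in decreasing order and taking row products gives the invariant factors.

Invariant factors (smallest first, each dividing the next): x^3.

Check: the last factor x^3 is the minimal polynomial, and the product x^3 is the characteristic polynomial.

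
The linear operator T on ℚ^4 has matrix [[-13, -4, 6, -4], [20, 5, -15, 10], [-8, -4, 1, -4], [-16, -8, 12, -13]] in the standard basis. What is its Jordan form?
The characteristic polynomial is det(xI - A) = (x + 5)^4, so the eigenvalues are -5 (algebraic multiplicity 4).

For λ = -5: rank(A + 5I) = 1, rank((A + 5I)^2) = 0. The eigenspace has dimension 4 - 1 = 3, so there are 3 Jordan blocks; the rank sequence gives block sizes [2, 1, 1].

Assembling the blocks gives the Jordan form J above.

J = [[-5, 1, 0, 0], [0, -5, 0, 0], [0, 0, -5, 0], [0, 0, 0, -5]]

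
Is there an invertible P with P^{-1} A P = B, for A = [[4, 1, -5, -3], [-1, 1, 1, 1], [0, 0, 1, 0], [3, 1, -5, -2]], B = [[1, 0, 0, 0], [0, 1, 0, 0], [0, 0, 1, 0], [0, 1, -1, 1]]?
Both have characteristic polynomial (x - 1)^4, but the minimal polynomial of A is (x - 1)^3 while the minimal polynomial of B is (x - 1)^2. The minimal polynomial is a similarity invariant, so A and B are not similar.

No.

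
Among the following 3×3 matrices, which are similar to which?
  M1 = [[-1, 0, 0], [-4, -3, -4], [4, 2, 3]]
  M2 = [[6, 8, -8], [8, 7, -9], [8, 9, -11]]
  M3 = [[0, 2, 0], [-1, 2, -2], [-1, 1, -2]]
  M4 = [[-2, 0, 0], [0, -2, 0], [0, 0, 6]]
4 classes: {M1}, {M2}, {M3}, {M4}

Characteristic polynomials: χ_{M1} = (x - 1)(x + 1)^2, χ_{M2} = (x - 6)(x + 2)^2, χ_{M3} = x^3, χ_{M4} = (x - 6)(x + 2)^2.

{M1}: invariant factors x + 1, (x - 1)(x + 1).

{M2}: invariant factors (x - 6)(x + 2)^2.

{M3}: invariant factors x^3.

{M4}: invariant factors x + 2, (x - 6)(x + 2).

Matrices are similar if and only if their invariant-factor lists agree; the partition into similarity classes is {M1}, {M2}, {M3}, {M4}.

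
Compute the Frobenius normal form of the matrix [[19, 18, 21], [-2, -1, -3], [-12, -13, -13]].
R = [[0, 0, -20], [1, 0, 4], [0, 1, 5]]

The invariant factors of A (the non-unit diagonal entries of the Smith normal form of xI - A over ℚ[x]) are (x - 5)(x - 2)(x + 2), each dividing the next. The characteristic polynomial is their product, (x - 5)(x - 2)(x + 2).

The rational canonical form is the block-diagonal matrix of companion matrices C(f_i):
R = [[0, 0, -20], [1, 0, 4], [0, 1, 5]].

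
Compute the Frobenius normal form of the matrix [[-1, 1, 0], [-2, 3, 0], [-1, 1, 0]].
The invariant factors of A (the non-unit diagonal entries of the Smith normal form of xI - A over ℚ[x]) are x(x^2 - 2x - 1), each dividing the next. The characteristic polynomial is their product, x(x^2 - 2x - 1).

The rational canonical form is the block-diagonal matrix of companion matrices C(f_i):
R = [[0, 0, 0], [1, 0, 1], [0, 1, 2]].

Note the characteristic polynomial does not split into linear factors over ℚ, so A has no Jordan form over ℚ; the rational canonical form exists over any field.

R = [[0, 0, 0], [1, 0, 1], [0, 1, 2]]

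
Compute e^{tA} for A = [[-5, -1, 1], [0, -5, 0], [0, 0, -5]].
e^{tA} = [[e^{-5*t}, -t*e^{-5*t}, t*e^{-5*t}], [0, e^{-5*t}, 0], [0, 0, e^{-5*t}]]

A has Jordan form J = [[-5, 1, 0], [0, -5, 0], [0, 0, -5]] with A = PJP^{-1}, so e^{tA} = P e^{tJ} P^{-1}.

For a Jordan block J_k(λ), e^{tJ_k(λ)} = e^{λt} · (I + tN + t^2 N^2/2! + ... + t^{k-1} N^{k-1}/(k-1)!) where N is the nilpotent superdiagonal part.

Assembling the blocks and conjugating back gives the entries of e^{tA} as shown above.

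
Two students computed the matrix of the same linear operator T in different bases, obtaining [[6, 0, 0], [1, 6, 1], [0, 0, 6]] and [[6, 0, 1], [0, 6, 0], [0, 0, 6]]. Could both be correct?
Two matrices over a field are similar if and only if they have the same invariant factors.

Both A and B have characteristic polynomial (x - 6)^3 and minimal polynomial (x - 6)^2. Computing further, both have invariant factors x - 6, (x - 6)^2. Hence A and B are similar.

Yes.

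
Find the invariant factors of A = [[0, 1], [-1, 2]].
(x - 1)^2

The Jordan structure of A has elementary divisors (x - 1)^2. Arranging the block sizes at each eigenvalue in decreasing order and taking row products gives the invariant factors.

Invariant factors (smallest first, each dividing the next): (x - 1)^2.

Check: the last factor (x - 1)^2 is the minimal polynomial, and the product (x - 1)^2 is the characteristic polynomial.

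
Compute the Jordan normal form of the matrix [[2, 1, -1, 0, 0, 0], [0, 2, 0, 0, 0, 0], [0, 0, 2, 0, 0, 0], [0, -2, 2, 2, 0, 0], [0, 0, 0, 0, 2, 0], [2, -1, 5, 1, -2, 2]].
The characteristic polynomial is det(xI - A) = (x - 2)^6, so the eigenvalues are 2 (algebraic multiplicity 6).

For λ = 2: rank(A - 2I) = 2, rank((A - 2I)^2) = 0. The eigenspace has dimension 6 - 2 = 4, so there are 4 Jordan blocks; the rank sequence gives block sizes [2, 2, 1, 1].

Assembling the blocks gives the Jordan form J above.

J = [[2, 1, 0, 0, 0, 0], [0, 2, 0, 0, 0, 0], [0, 0, 2, 1, 0, 0], [0, 0, 0, 2, 0, 0], [0, 0, 0, 0, 2, 0], [0, 0, 0, 0, 0, 2]]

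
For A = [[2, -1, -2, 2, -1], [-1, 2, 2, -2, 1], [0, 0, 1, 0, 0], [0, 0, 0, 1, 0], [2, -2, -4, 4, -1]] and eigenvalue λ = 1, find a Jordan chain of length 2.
We seek v_1 ∈ ker((A - I)^2) \ ker(A - I), then set v_{i+1} = (A - I) v_i.

One such chain is v_1 = [[-1, 0, 0, 0, 0]]^T, v_2 = [[-1, 1, 0, 0, -2]]^T. Check: (A - I) v_2 = [[0, 0, 0, 0, 0]]^T = 0.

v_1 = [[-1, 0, 0, 0, 0]]^T, v_2 = [[-1, 1, 0, 0, -2]]^T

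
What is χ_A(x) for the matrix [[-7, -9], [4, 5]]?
xI - A = [[x + 7, 9], [-4, x - 5]].

Expanding det(xI - A) along the first row:
det(xI - A) = + (x + 7)·det([[x - 5]]) - (9)·det([[-4]]).

Evaluating gives χ_A(x) = x^2 + 2x + 1 = (x + 1)^2.

χ_A(x) = (x + 1)^2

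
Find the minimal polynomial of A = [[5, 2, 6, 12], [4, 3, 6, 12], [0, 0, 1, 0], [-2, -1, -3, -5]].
The characteristic polynomial factors as (x - 1)^4. The minimal polynomial is ∏(x - λ)^{k_λ} where k_λ is the size of the largest Jordan block at λ.

For λ = 1: rank(A - I) = 1, and the largest Jordan block has size 2 (the smallest k with rank((A - I)^k) = rank((A - I)^(k+1))).

So m_A(x) = (x - 1)^2.

m_A(x) = (x - 1)^2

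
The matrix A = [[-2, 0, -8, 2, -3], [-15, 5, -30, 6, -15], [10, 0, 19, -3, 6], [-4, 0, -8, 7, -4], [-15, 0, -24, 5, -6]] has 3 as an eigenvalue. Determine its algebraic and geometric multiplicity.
algebraic multiplicity 1, geometric multiplicity 1

The characteristic polynomial is (x - 5)^4(x - 3), so the factor x - 3 appears with exponent 1: the algebraic multiplicity is 1.

rank(A - 3I) = 4, so the eigenspace has dimension 5 - 4 = 1: the geometric multiplicity is 1.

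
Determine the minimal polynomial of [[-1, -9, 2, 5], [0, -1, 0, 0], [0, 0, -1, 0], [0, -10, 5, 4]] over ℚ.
m_A(x) = (x - 4)(x + 1)^2

The characteristic polynomial factors as (x - 4)(x + 1)^3. The minimal polynomial is ∏(x - λ)^{k_λ} where k_λ is the size of the largest Jordan block at λ.

For λ = -1: rank(A + I) = 2, and the largest Jordan block has size 2 (the smallest k with rank((A + I)^k) = rank((A + I)^(k+1))).
For λ = 4: rank(A - 4I) = 3, and the largest Jordan block has size 1 (the smallest k with rank((A - 4I)^k) = rank((A - 4I)^(k+1))).

So m_A(x) = (x - 4)(x + 1)^2.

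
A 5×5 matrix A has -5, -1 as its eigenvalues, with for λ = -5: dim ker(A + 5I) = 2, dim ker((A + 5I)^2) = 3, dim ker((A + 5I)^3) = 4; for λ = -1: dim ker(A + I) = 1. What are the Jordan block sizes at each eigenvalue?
Jordan blocks: (-5, 3), (-5, 1), (-1, 1)

λ = -5: successive nullity increments [2, 1, 1] count blocks of size ≥ k; block sizes are [3, 1].
λ = -1: successive nullity increments [1] count blocks of size ≥ k; block sizes are [1].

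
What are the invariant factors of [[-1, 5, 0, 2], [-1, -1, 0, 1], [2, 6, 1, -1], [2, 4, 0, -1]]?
(x - 1)^2(x + 2)^2

The Jordan structure of A has elementary divisors (x + 2)^2, (x - 1)^2. Arranging the block sizes at each eigenvalue in decreasing order and taking row products gives the invariant factors.

Invariant factors (smallest first, each dividing the next): (x - 1)^2(x + 2)^2.

Check: the last factor (x - 1)^2(x + 2)^2 is the minimal polynomial, and the product (x - 1)^2(x + 2)^2 is the characteristic polynomial.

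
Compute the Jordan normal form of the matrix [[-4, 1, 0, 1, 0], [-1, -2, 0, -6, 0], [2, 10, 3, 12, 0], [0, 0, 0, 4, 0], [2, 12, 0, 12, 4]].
The characteristic polynomial is det(xI - A) = (x - 4)^2(x - 3)(x + 3)^2, so the eigenvalues are -3 (algebraic multiplicity 2), 3 (algebraic multiplicity 1), 4 (algebraic multiplicity 2).

For λ = -3: rank(A + 3I) = 4, rank((A + 3I)^2) = 3. The eigenspace has dimension 5 - 4 = 1, so there is 1 Jordan block; the rank sequence gives block sizes [2].

For λ = 3: algebraic multiplicity 1 gives one 1×1 block.

For λ = 4: rank(A - 4I) = 3. The eigenspace has dimension 5 - 3 = 2, so there are 2 Jordan blocks; the rank sequence gives block sizes [1, 1].

Assembling the blocks gives the Jordan form J above.

J = [[-3, 1, 0, 0, 0], [0, -3, 0, 0, 0], [0, 0, 3, 0, 0], [0, 0, 0, 4, 0], [0, 0, 0, 0, 4]]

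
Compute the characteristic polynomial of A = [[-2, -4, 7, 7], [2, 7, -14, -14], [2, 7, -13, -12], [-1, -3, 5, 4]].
xI - A = [[x + 2, 4, -7, -7], [-2, x - 7, 14, 14], [-2, -7, x + 13, 12], [1, 3, -5, x - 4]].

Expanding det(xI - A) along the first row:
det(xI - A) = + (x + 2)·det([[x - 7, 14, 14], [-7, x + 13, 12], [3, -5, x - 4]]) - (4)·det([[-2, 14, 14], [-2, x + 13, 12], [1, -5, x - 4]]) + (-7)·det([[-2, x - 7, 14], [-2, -7, 12], [1, 3, x - 4]]) - (-7)·det([[-2, x - 7, 14], [-2, -7, x + 13], [1, 3, -5]]).

Evaluating gives χ_A(x) = x^4 + 4x^3 + 6x^2 + 4x + 1 = (x + 1)^4.

χ_A(x) = (x + 1)^4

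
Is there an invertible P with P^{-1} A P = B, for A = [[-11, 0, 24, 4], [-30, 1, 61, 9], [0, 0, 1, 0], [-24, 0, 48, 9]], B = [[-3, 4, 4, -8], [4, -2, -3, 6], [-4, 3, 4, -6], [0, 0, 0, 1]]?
Yes.

Two matrices over a field are similar if and only if they have the same invariant factors.

Both A and B have characteristic polynomial (x - 1)^3(x + 3) and minimal polynomial (x - 1)^2(x + 3). Computing further, both have invariant factors x - 1, (x - 1)^2(x + 3). Hence A and B are similar.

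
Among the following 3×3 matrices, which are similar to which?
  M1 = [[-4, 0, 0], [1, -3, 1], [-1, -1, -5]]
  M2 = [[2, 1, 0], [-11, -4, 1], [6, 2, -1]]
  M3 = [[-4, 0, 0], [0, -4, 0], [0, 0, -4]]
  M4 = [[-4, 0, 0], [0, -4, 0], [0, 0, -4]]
3 classes: {M1}, {M2}, {M3, M4}

Characteristic polynomials: χ_{M1} = (x + 4)^3, χ_{M2} = (x + 1)^3, χ_{M3} = (x + 4)^3, χ_{M4} = (x + 4)^3.

{M1}: invariant factors x + 4, (x + 4)^2.

{M2}: invariant factors (x + 1)^3.

{M3, M4}: invariant factors x + 4, x + 4, x + 4.

Matrices are similar if and only if their invariant-factor lists agree; the partition into similarity classes is {M1}, {M2}, {M3, M4}.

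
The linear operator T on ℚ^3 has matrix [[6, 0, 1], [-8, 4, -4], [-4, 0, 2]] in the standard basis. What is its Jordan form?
J = [[4, 1, 0], [0, 4, 0], [0, 0, 4]]

The characteristic polynomial is det(xI - A) = (x - 4)^3, so the eigenvalues are 4 (algebraic multiplicity 3).

For λ = 4: rank(A - 4I) = 1, rank((A - 4I)^2) = 0. The eigenspace has dimension 3 - 1 = 2, so there are 2 Jordan blocks; the rank sequence gives block sizes [2, 1].

Assembling the blocks gives the Jordan form J above.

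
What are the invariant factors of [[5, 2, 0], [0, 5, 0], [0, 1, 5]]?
The Jordan structure of A has elementary divisors (x - 5)^2, (x - 5). Arranging the block sizes at each eigenvalue in decreasing order and taking row products gives the invariant factors.

Invariant factors (smallest first, each dividing the next): x - 5, (x - 5)^2.

Check: the last factor (x - 5)^2 is the minimal polynomial, and the product (x - 5)^3 is the characteristic polynomial.

x - 5, (x - 5)^2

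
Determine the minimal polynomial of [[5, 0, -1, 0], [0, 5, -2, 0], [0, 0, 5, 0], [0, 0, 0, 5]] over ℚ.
The characteristic polynomial factors as (x - 5)^4. The minimal polynomial is ∏(x - λ)^{k_λ} where k_λ is the size of the largest Jordan block at λ.

For λ = 5: rank(A - 5I) = 1, and the largest Jordan block has size 2 (the smallest k with rank((A - 5I)^k) = rank((A - 5I)^(k+1))).

So m_A(x) = (x - 5)^2.

m_A(x) = (x - 5)^2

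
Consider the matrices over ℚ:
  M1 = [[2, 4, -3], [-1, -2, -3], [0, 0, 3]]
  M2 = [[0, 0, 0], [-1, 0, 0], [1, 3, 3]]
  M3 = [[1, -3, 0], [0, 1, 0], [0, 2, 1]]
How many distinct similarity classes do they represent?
2 classes: {M1, M2}, {M3}

Characteristic polynomials: χ_{M1} = x^2(x - 3), χ_{M2} = x^2(x - 3), χ_{M3} = (x - 1)^3.

{M1, M2}: invariant factors x^2(x - 3).

{M3}: invariant factors x - 1, (x - 1)^2.

Matrices are similar if and only if their invariant-factor lists agree; the partition into similarity classes is {M1, M2}, {M3}.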